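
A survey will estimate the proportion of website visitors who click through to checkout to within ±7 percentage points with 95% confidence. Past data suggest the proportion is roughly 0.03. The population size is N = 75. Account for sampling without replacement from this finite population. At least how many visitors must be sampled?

For a proportion with margin E = 0.07 at 95% confidence, z = 1.960.
n = p̂(1−p̂)(z/E)² = 0.03 × 0.97 × (1.960/0.07)² = 22.81 — call this n₀.
Finite-population correction with N = 75: n = n₀ / (1 + (n₀−1)/N) = 22.81 / 1.291 = 17.67
Round up: n = 18.

18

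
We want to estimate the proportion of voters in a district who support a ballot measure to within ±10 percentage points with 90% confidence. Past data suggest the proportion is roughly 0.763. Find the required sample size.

49

For a proportion with margin E = 0.1 at 90% confidence, z = 1.645.
n = p̂(1−p̂)(z/E)² = 0.763 × 0.237 × (1.645/0.1)² = 48.93
Round up: n = 49.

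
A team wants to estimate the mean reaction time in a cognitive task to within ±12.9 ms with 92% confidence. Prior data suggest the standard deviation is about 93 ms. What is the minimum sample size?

For a mean, the margin of error is E = z·σ/√n, so n = (zσ/E)².
At 92% confidence, z = 1.751.
n = (1.751 × 93 / 12.9)² = 159.35
Round up: n = 160.

160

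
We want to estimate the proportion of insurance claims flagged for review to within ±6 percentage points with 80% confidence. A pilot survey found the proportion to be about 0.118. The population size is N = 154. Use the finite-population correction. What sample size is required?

37

For a proportion with margin E = 0.06 at 80% confidence, z = 1.282.
n = p̂(1−p̂)(z/E)² = 0.118 × 0.882 × (1.282/0.06)² = 47.51 — call this n₀.
Finite-population correction with N = 154: n = n₀ / (1 + (n₀−1)/N) = 47.51 / 1.302 = 36.49
Round up: n = 37.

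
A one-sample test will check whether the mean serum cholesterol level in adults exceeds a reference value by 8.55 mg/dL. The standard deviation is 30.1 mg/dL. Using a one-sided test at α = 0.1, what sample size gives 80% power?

For a one-sample z-test, n = ((z_α + z_β)·σ/δ)².
z_α = 1.282 (one-sided α = 0.1); z_β = 0.842 (power 80% → β = 0.2).
n = (2.124 × 30.1 / 8.55)² = 55.91
Round up: n = 56.

n = 56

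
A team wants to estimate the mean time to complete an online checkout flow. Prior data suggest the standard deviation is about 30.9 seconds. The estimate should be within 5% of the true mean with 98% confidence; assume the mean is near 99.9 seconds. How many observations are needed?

208

For a mean, the margin of error is E = z·σ/√n, so n = (zσ/E)².
At 98% confidence, z = 2.326.
E = 5% of 99.9 = 4.995 seconds.
n = (2.326 × 30.9 / 4.995)² = 207.05
Round up: n = 208.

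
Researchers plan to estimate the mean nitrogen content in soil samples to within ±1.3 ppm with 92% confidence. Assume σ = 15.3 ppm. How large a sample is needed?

425

For a mean, the margin of error is E = z·σ/√n, so n = (zσ/E)².
At 92% confidence, z = 1.751.
n = (1.751 × 15.3 / 1.3)² = 424.69
Round up: n = 425.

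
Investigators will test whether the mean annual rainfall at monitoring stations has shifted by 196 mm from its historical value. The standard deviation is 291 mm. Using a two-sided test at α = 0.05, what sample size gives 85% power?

For a one-sample z-test, n = ((z_{α/2} + z_β)·σ/δ)².
z_{α/2} = 1.960 (two-sided α = 0.05); z_β = 1.036 (power 85% → β = 0.15).
n = (2.996 × 291 / 196)² = 19.79
Round up: n = 20.

n = 20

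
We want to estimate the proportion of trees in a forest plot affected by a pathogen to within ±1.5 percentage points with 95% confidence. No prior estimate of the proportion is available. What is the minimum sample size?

For a proportion with margin E = 0.015 at 95% confidence, z = 1.960.
With no prior estimate, use p = 0.5, which maximizes p(1−p) at 0.25.
n = 0.25 × (z/E)² = 0.25 × (1.960/0.015)² = 4268.44
Round up: n = 4269.

n = 4269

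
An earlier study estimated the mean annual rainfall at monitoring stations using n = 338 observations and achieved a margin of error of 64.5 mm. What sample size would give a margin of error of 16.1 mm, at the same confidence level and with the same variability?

Margin of error scales as 1/√n, so n₂ = n₁·(E₁/E₂)².
n₂ = 338 × (64.5/16.1)² = 338 × 16.05 = 5424.90
Round up: n₂ = 5425.

n = 5425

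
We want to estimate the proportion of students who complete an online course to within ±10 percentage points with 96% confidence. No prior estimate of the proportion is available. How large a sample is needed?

106

For a proportion with margin E = 0.1 at 96% confidence, z = 2.054.
With no prior estimate, use p = 0.5, which maximizes p(1−p) at 0.25.
n = 0.25 × (z/E)² = 0.25 × (2.054/0.1)² = 105.47
Round up: n = 106.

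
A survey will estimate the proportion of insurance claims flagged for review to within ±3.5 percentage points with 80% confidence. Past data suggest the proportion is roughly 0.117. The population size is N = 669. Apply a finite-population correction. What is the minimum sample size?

For a proportion with margin E = 0.035 at 80% confidence, z = 1.282.
n = p̂(1−p̂)(z/E)² = 0.117 × 0.883 × (1.282/0.035)² = 138.61 — call this n₀.
Finite-population correction with N = 669: n = n₀ / (1 + (n₀−1)/N) = 138.61 / 1.206 = 114.93
Round up: n = 115.

115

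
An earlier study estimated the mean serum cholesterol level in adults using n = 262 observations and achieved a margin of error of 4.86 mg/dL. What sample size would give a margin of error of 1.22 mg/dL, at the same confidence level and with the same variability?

Margin of error scales as 1/√n, so n₂ = n₁·(E₁/E₂)².
n₂ = 262 × (4.86/1.22)² = 262 × 15.87 = 4157.94
Round up: n₂ = 4158.

4158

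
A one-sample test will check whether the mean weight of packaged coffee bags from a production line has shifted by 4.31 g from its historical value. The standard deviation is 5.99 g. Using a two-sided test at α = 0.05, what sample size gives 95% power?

For a one-sample z-test, n = ((z_{α/2} + z_β)·σ/δ)².
z_{α/2} = 1.960 (two-sided α = 0.05); z_β = 1.645 (power 95% → β = 0.05).
n = (3.605 × 5.99 / 4.31)² = 25.10
Round up: n = 26.

n = 26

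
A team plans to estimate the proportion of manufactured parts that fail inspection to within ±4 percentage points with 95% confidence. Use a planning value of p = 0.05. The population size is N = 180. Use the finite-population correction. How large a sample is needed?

71

For a proportion with margin E = 0.04 at 95% confidence, z = 1.960.
n = p̂(1−p̂)(z/E)² = 0.05 × 0.95 × (1.960/0.04)² = 114.05 — call this n₀.
Finite-population correction with N = 180: n = n₀ / (1 + (n₀−1)/N) = 114.05 / 1.628 = 70.06
Round up: n = 71.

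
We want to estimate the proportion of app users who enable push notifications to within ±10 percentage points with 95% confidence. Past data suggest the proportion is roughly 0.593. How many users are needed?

For a proportion with margin E = 0.1 at 95% confidence, z = 1.960.
n = p̂(1−p̂)(z/E)² = 0.593 × 0.407 × (1.960/0.1)² = 92.72
Round up: n = 93.

93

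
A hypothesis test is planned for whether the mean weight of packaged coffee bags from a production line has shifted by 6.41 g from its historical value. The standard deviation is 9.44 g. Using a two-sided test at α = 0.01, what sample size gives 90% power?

n = 33

For a one-sample z-test, n = ((z_{α/2} + z_β)·σ/δ)².
z_{α/2} = 2.576 (two-sided α = 0.01); z_β = 1.282 (power 90% → β = 0.1).
n = (3.858 × 9.44 / 6.41)² = 32.28
Round up: n = 33.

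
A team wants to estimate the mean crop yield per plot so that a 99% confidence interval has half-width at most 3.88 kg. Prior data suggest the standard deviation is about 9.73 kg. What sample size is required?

42

For a mean, the margin of error is E = z·σ/√n, so n = (zσ/E)².
At 99% confidence, z = 2.576.
n = (2.576 × 9.73 / 3.88)² = 41.73
Round up: n = 42.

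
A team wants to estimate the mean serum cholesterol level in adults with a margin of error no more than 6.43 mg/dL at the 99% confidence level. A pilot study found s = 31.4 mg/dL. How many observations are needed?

n = 159

For a mean, the margin of error is E = z·σ/√n, so n = (zσ/E)².
At 99% confidence, z = 2.576.
n = (2.576 × 31.4 / 6.43)² = 158.24
Round up: n = 159.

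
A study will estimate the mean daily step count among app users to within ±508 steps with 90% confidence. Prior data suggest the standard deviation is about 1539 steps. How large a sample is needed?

For a mean, the margin of error is E = z·σ/√n, so n = (zσ/E)².
At 90% confidence, z = 1.645.
n = (1.645 × 1539 / 508)² = 24.84
Round up: n = 25.

25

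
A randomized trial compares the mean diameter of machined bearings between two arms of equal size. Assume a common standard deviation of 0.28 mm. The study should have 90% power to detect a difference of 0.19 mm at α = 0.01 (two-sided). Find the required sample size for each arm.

65 per group

For two equal groups, n per group = 2·((z_{α/2} + z_β)·σ/δ)².
z_{α/2} = 2.576; z_β = 1.282 (power 90%).
n = 2 × (3.858 × 0.28 / 0.19)² = 2 × 32.32 = 64.64
Round up: n = 65 per group.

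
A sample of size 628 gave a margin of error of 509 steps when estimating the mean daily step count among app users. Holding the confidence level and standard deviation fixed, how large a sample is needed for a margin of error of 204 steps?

Margin of error scales as 1/√n, so n₂ = n₁·(E₁/E₂)².
n₂ = 628 × (509/204)² = 628 × 6.226 = 3909.93
Round up: n₂ = 3910.

n = 3910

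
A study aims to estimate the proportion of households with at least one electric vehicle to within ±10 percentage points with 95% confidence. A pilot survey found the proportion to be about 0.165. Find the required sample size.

n = 53

For a proportion with margin E = 0.1 at 95% confidence, z = 1.960.
n = p̂(1−p̂)(z/E)² = 0.165 × 0.835 × (1.960/0.1)² = 52.93
Round up: n = 53.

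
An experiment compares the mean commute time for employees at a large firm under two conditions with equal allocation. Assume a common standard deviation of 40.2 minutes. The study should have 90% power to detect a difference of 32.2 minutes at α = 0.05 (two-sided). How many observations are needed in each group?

For two equal groups, n per group = 2·((z_{α/2} + z_β)·σ/δ)².
z_{α/2} = 1.960; z_β = 1.282 (power 90%).
n = 2 × (3.242 × 40.2 / 32.2)² = 2 × 16.38 = 32.76
Round up: n = 33 per group.

33 per group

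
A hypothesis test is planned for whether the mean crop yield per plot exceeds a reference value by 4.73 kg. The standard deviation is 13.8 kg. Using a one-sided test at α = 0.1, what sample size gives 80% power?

39

For a one-sample z-test, n = ((z_α + z_β)·σ/δ)².
z_α = 1.282 (one-sided α = 0.1); z_β = 0.842 (power 80% → β = 0.2).
n = (2.124 × 13.8 / 4.73)² = 38.40
Round up: n = 39.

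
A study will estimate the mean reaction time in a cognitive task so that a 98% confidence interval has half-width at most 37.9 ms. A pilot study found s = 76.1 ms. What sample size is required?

For a mean, the margin of error is E = z·σ/√n, so n = (zσ/E)².
At 98% confidence, z = 2.326.
n = (2.326 × 76.1 / 37.9)² = 21.81
Round up: n = 22.

n = 22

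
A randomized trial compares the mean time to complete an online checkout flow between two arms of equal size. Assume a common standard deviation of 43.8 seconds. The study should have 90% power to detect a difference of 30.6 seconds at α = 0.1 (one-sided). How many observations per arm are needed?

For two equal groups, n per group = 2·((z_α + z_β)·σ/δ)².
z_α = 1.282; z_β = 1.282 (power 90%).
n = 2 × (2.564 × 43.8 / 30.6)² = 2 × 13.47 = 26.94
Round up: n = 27 per group.

27 per group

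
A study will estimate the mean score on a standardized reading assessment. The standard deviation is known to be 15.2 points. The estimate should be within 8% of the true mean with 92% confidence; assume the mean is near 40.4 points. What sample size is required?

For a mean, the margin of error is E = z·σ/√n, so n = (zσ/E)².
At 92% confidence, z = 1.751.
E = 8% of 40.4 = 3.232 points.
n = (1.751 × 15.2 / 3.232)² = 67.81
Round up: n = 68.

n = 68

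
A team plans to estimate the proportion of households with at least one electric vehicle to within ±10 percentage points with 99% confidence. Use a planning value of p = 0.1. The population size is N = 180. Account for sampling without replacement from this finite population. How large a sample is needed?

46

For a proportion with margin E = 0.1 at 99% confidence, z = 2.576.
n = p̂(1−p̂)(z/E)² = 0.1 × 0.9 × (2.576/0.1)² = 59.72 — call this n₀.
Finite-population correction with N = 180: n = n₀ / (1 + (n₀−1)/N) = 59.72 / 1.326 = 45.04
Round up: n = 46.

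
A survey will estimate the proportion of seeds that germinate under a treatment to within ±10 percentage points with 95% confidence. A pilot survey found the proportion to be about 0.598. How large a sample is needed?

For a proportion with margin E = 0.1 at 95% confidence, z = 1.960.
n = p̂(1−p̂)(z/E)² = 0.598 × 0.402 × (1.960/0.1)² = 92.35
Round up: n = 93.

n = 93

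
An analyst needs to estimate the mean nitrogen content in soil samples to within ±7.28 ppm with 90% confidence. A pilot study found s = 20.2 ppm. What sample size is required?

21

For a mean, the margin of error is E = z·σ/√n, so n = (zσ/E)².
At 90% confidence, z = 1.645.
n = (1.645 × 20.2 / 7.28)² = 20.83
Round up: n = 21.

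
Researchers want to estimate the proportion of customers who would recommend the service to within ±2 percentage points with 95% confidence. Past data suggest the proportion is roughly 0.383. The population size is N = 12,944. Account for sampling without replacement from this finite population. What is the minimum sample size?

For a proportion with margin E = 0.02 at 95% confidence, z = 1.960.
n = p̂(1−p̂)(z/E)² = 0.383 × 0.617 × (1.960/0.02)² = 2269.53 — call this n₀.
Finite-population correction with N = 12,944: n = n₀ / (1 + (n₀−1)/N) = 2269.53 / 1.175 = 1931.51
Round up: n = 1932.

1932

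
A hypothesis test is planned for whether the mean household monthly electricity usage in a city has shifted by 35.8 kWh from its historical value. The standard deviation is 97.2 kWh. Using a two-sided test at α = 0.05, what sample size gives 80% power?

58

For a one-sample z-test, n = ((z_{α/2} + z_β)·σ/δ)².
z_{α/2} = 1.960 (two-sided α = 0.05); z_β = 0.842 (power 80% → β = 0.2).
n = (2.802 × 97.2 / 35.8)² = 57.88
Round up: n = 58.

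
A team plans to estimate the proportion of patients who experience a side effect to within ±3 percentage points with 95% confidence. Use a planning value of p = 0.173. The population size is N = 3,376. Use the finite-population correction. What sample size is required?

For a proportion with margin E = 0.03 at 95% confidence, z = 1.960.
n = p̂(1−p̂)(z/E)² = 0.173 × 0.827 × (1.960/0.03)² = 610.69 — call this n₀.
Finite-population correction with N = 3,376: n = n₀ / (1 + (n₀−1)/N) = 610.69 / 1.181 = 517.10
Round up: n = 518.

n = 518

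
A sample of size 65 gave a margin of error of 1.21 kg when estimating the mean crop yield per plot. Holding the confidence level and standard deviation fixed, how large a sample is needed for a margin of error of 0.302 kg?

Margin of error scales as 1/√n, so n₂ = n₁·(E₁/E₂)².
n₂ = 65 × (1.21/0.302)² = 65 × 16.05 = 1043.25
Round up: n₂ = 1044.

1044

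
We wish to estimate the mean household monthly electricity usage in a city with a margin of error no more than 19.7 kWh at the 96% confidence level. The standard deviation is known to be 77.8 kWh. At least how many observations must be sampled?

For a mean, the margin of error is E = z·σ/√n, so n = (zσ/E)².
At 96% confidence, z = 2.054.
n = (2.054 × 77.8 / 19.7)² = 65.80
Round up: n = 66.

66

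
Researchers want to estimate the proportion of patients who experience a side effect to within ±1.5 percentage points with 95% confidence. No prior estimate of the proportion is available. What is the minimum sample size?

4269

For a proportion with margin E = 0.015 at 95% confidence, z = 1.960.
With no prior estimate, use p = 0.5, which maximizes p(1−p) at 0.25.
n = 0.25 × (z/E)² = 0.25 × (1.960/0.015)² = 4268.44
Round up: n = 4269.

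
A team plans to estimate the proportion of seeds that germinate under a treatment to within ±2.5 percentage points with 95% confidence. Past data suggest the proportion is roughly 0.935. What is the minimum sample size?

For a proportion with margin E = 0.025 at 95% confidence, z = 1.960.
n = p̂(1−p̂)(z/E)² = 0.935 × 0.065 × (1.960/0.025)² = 373.56
Round up: n = 374.

n = 374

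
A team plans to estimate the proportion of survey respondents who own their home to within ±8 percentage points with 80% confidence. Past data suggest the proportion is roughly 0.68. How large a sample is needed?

For a proportion with margin E = 0.08 at 80% confidence, z = 1.282.
n = p̂(1−p̂)(z/E)² = 0.68 × 0.32 × (1.282/0.08)² = 55.88
Round up: n = 56.

n = 56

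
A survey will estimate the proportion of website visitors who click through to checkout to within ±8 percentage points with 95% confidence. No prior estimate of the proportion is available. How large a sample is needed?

n = 151

For a proportion with margin E = 0.08 at 95% confidence, z = 1.960.
With no prior estimate, use p = 0.5, which maximizes p(1−p) at 0.25.
n = 0.25 × (z/E)² = 0.25 × (1.960/0.08)² = 150.06
Round up: n = 151.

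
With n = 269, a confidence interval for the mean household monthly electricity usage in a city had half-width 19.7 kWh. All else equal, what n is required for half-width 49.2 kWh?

44

Margin of error scales as 1/√n, so n₂ = n₁·(E₁/E₂)².
n₂ = 269 × (19.7/49.2)² = 269 × 0.1603 = 43.12
Round up: n₂ = 44.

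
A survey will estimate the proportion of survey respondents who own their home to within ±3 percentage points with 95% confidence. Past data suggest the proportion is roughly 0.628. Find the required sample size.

For a proportion with margin E = 0.03 at 95% confidence, z = 1.960.
n = p̂(1−p̂)(z/E)² = 0.628 × 0.372 × (1.960/0.03)² = 997.18
Round up: n = 998.

998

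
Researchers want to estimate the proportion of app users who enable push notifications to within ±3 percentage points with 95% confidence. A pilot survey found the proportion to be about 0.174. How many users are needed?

For a proportion with margin E = 0.03 at 95% confidence, z = 1.960.
n = p̂(1−p̂)(z/E)² = 0.174 × 0.826 × (1.960/0.03)² = 613.48
Round up: n = 614.

n = 614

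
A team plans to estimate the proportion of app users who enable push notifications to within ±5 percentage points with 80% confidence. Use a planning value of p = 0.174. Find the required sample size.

n = 95

For a proportion with margin E = 0.05 at 80% confidence, z = 1.282.
n = p̂(1−p̂)(z/E)² = 0.174 × 0.826 × (1.282/0.05)² = 94.49
Round up: n = 95.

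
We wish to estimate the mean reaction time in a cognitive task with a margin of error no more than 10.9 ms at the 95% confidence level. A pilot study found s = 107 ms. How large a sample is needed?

For a mean, the margin of error is E = z·σ/√n, so n = (zσ/E)².
At 95% confidence, z = 1.960.
n = (1.960 × 107 / 10.9)² = 370.19
Round up: n = 371.

371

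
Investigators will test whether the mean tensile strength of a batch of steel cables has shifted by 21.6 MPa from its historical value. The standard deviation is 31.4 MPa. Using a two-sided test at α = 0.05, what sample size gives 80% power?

For a one-sample z-test, n = ((z_{α/2} + z_β)·σ/δ)².
z_{α/2} = 1.960 (two-sided α = 0.05); z_β = 0.842 (power 80% → β = 0.2).
n = (2.802 × 31.4 / 21.6)² = 16.59
Round up: n = 17.

17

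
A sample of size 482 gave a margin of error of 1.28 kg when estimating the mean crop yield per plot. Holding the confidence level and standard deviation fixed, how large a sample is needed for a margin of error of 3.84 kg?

Margin of error scales as 1/√n, so n₂ = n₁·(E₁/E₂)².
n₂ = 482 × (1.28/3.84)² = 482 × 0.1111 = 53.55
Round up: n₂ = 54.

54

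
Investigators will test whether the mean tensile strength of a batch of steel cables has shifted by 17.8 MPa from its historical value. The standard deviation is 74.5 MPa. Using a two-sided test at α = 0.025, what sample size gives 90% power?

For a one-sample z-test, n = ((z_{α/2} + z_β)·σ/δ)².
z_{α/2} = 2.241 (two-sided α = 0.025); z_β = 1.282 (power 90% → β = 0.1).
n = (3.523 × 74.5 / 17.8)² = 217.42
Round up: n = 218.

218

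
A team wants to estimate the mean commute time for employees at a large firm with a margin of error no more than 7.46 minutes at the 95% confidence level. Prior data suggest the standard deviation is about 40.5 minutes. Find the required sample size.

114

For a mean, the margin of error is E = z·σ/√n, so n = (zσ/E)².
At 95% confidence, z = 1.960.
n = (1.960 × 40.5 / 7.46)² = 113.23
Round up: n = 114.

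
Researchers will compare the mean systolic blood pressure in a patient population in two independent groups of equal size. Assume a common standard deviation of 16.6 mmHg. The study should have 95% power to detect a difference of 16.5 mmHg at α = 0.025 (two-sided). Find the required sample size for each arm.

31 per group

For two equal groups, n per group = 2·((z_{α/2} + z_β)·σ/δ)².
z_{α/2} = 2.241; z_β = 1.645 (power 95%).
n = 2 × (3.886 × 16.6 / 16.5)² = 2 × 15.28 = 30.56
Round up: n = 31 per group.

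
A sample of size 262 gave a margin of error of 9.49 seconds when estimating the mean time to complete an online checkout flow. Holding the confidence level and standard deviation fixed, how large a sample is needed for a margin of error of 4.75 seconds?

1046

Margin of error scales as 1/√n, so n₂ = n₁·(E₁/E₂)².
n₂ = 262 × (9.49/4.75)² = 262 × 3.992 = 1045.90
Round up: n₂ = 1046.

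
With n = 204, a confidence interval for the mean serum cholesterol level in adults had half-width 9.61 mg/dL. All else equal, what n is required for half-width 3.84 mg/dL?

Margin of error scales as 1/√n, so n₂ = n₁·(E₁/E₂)².
n₂ = 204 × (9.61/3.84)² = 204 × 6.263 = 1277.65
Round up: n₂ = 1278.

1278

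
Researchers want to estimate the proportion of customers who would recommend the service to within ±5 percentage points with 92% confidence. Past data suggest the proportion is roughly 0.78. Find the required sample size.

n = 211

For a proportion with margin E = 0.05 at 92% confidence, z = 1.751.
n = p̂(1−p̂)(z/E)² = 0.78 × 0.22 × (1.751/0.05)² = 210.45
Round up: n = 211.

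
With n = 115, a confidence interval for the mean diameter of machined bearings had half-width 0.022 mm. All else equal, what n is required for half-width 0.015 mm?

Margin of error scales as 1/√n, so n₂ = n₁·(E₁/E₂)².
n₂ = 115 × (0.022/0.015)² = 115 × 2.151 = 247.36
Round up: n₂ = 248.

n = 248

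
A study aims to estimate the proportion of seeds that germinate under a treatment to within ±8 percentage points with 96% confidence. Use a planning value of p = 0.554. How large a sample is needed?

For a proportion with margin E = 0.08 at 96% confidence, z = 2.054.
n = p̂(1−p̂)(z/E)² = 0.554 × 0.446 × (2.054/0.08)² = 162.88
Round up: n = 163.

n = 163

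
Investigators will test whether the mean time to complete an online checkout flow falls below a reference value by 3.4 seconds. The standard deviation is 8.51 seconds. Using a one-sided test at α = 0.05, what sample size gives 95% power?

68

For a one-sample z-test, n = ((z_α + z_β)·σ/δ)².
z_α = 1.645 (one-sided α = 0.05); z_β = 1.645 (power 95% → β = 0.05).
n = (3.290 × 8.51 / 3.4)² = 67.81
Round up: n = 68.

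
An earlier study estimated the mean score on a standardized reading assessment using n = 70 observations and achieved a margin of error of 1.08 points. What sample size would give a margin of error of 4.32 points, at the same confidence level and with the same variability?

5

Margin of error scales as 1/√n, so n₂ = n₁·(E₁/E₂)².
n₂ = 70 × (1.08/4.32)² = 70 × 0.0625 = 4.38
Round up: n₂ = 5.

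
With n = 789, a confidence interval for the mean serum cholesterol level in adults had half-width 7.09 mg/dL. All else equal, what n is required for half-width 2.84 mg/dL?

Margin of error scales as 1/√n, so n₂ = n₁·(E₁/E₂)².
n₂ = 789 × (7.09/2.84)² = 789 × 6.232 = 4917.05
Round up: n₂ = 4918.

n = 4918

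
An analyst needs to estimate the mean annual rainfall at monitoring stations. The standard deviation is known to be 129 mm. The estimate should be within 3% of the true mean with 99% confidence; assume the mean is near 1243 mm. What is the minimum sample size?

For a mean, the margin of error is E = z·σ/√n, so n = (zσ/E)².
At 99% confidence, z = 2.576.
E = 3% of 1243 = 37.29 mm.
n = (2.576 × 129 / 37.29)² = 79.41
Round up: n = 80.

n = 80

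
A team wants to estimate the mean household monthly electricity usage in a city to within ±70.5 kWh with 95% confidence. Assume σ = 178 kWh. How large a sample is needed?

25

For a mean, the margin of error is E = z·σ/√n, so n = (zσ/E)².
At 95% confidence, z = 1.960.
n = (1.960 × 178 / 70.5)² = 24.49
Round up: n = 25.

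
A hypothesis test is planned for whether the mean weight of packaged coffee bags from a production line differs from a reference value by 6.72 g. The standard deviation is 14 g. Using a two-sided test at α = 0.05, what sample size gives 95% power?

n = 57

For a one-sample z-test, n = ((z_{α/2} + z_β)·σ/δ)².
z_{α/2} = 1.960 (two-sided α = 0.05); z_β = 1.645 (power 95% → β = 0.05).
n = (3.605 × 14 / 6.72)² = 56.41
Round up: n = 57.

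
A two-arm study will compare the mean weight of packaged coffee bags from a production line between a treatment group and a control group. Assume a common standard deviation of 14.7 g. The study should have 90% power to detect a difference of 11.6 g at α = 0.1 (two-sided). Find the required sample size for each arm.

For two equal groups, n per group = 2·((z_{α/2} + z_β)·σ/δ)².
z_{α/2} = 1.645; z_β = 1.282 (power 90%).
n = 2 × (2.927 × 14.7 / 11.6)² = 2 × 13.76 = 27.52
Round up: n = 28 per group.

28 per group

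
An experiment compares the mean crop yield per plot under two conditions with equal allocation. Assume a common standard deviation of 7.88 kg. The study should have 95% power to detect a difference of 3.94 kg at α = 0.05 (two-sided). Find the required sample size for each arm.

For two equal groups, n per group = 2·((z_{α/2} + z_β)·σ/δ)².
z_{α/2} = 1.960; z_β = 1.645 (power 95%).
n = 2 × (3.605 × 7.88 / 3.94)² = 2 × 51.98 = 103.96
Round up: n = 104 per group.

104 per group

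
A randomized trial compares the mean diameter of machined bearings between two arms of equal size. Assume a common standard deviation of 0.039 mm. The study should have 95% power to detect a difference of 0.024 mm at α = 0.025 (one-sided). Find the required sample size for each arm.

69 per group

For two equal groups, n per group = 2·((z_α + z_β)·σ/δ)².
z_α = 1.960; z_β = 1.645 (power 95%).
n = 2 × (3.605 × 0.039 / 0.024)² = 2 × 34.32 = 68.64
Round up: n = 69 per group.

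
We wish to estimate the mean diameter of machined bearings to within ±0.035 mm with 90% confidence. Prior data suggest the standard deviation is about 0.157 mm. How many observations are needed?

55

For a mean, the margin of error is E = z·σ/√n, so n = (zσ/E)².
At 90% confidence, z = 1.645.
n = (1.645 × 0.157 / 0.035)² = 54.45
Round up: n = 55.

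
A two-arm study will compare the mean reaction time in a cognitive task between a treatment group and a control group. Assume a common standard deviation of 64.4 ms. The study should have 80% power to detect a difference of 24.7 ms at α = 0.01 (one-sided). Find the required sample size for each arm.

137 per group

For two equal groups, n per group = 2·((z_α + z_β)·σ/δ)².
z_α = 2.326; z_β = 0.842 (power 80%).
n = 2 × (3.168 × 64.4 / 24.7)² = 2 × 68.23 = 136.46
Round up: n = 137 per group.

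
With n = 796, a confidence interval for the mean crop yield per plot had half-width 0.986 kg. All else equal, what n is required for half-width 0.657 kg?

Margin of error scales as 1/√n, so n₂ = n₁·(E₁/E₂)².
n₂ = 796 × (0.986/0.657)² = 796 × 2.252 = 1792.59
Round up: n₂ = 1793.

n = 1793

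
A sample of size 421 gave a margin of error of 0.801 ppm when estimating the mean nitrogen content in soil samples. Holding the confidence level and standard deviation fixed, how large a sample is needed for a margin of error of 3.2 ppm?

Margin of error scales as 1/√n, so n₂ = n₁·(E₁/E₂)².
n₂ = 421 × (0.801/3.2)² = 421 × 0.06266 = 26.38
Round up: n₂ = 27.

n = 27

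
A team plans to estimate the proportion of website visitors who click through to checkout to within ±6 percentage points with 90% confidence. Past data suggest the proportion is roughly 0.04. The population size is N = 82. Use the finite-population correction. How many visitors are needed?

22

For a proportion with margin E = 0.06 at 90% confidence, z = 1.645.
n = p̂(1−p̂)(z/E)² = 0.04 × 0.96 × (1.645/0.06)² = 28.86 — call this n₀.
Finite-population correction with N = 82: n = n₀ / (1 + (n₀−1)/N) = 28.86 / 1.34 = 21.54
Round up: n = 22.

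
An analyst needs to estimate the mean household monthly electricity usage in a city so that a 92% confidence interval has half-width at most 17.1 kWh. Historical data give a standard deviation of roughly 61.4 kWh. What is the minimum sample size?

40

For a mean, the margin of error is E = z·σ/√n, so n = (zσ/E)².
At 92% confidence, z = 1.751.
n = (1.751 × 61.4 / 17.1)² = 39.53
Round up: n = 40.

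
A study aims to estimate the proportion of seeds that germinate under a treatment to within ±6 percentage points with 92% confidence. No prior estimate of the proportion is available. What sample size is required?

213

For a proportion with margin E = 0.06 at 92% confidence, z = 1.751.
With no prior estimate, use p = 0.5, which maximizes p(1−p) at 0.25.
n = 0.25 × (z/E)² = 0.25 × (1.751/0.06)² = 212.92
Round up: n = 213.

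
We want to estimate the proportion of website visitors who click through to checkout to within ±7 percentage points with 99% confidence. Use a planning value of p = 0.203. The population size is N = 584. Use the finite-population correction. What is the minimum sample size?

n = 160

For a proportion with margin E = 0.07 at 99% confidence, z = 2.576.
n = p̂(1−p̂)(z/E)² = 0.203 × 0.797 × (2.576/0.07)² = 219.10 — call this n₀.
Finite-population correction with N = 584: n = n₀ / (1 + (n₀−1)/N) = 219.10 / 1.373 = 159.58
Round up: n = 160.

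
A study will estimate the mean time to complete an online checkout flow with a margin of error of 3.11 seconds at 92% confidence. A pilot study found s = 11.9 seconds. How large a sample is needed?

45

For a mean, the margin of error is E = z·σ/√n, so n = (zσ/E)².
At 92% confidence, z = 1.751.
n = (1.751 × 11.9 / 3.11)² = 44.89
Round up: n = 45.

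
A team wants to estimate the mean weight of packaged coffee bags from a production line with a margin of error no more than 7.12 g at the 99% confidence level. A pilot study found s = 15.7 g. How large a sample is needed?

For a mean, the margin of error is E = z·σ/√n, so n = (zσ/E)².
At 99% confidence, z = 2.576.
n = (2.576 × 15.7 / 7.12)² = 32.26
Round up: n = 33.

33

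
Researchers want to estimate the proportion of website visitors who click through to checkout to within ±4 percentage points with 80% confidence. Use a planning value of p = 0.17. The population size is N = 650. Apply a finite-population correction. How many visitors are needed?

119

For a proportion with margin E = 0.04 at 80% confidence, z = 1.282.
n = p̂(1−p̂)(z/E)² = 0.17 × 0.83 × (1.282/0.04)² = 144.94 — call this n₀.
Finite-population correction with N = 650: n = n₀ / (1 + (n₀−1)/N) = 144.94 / 1.221 = 118.71
Round up: n = 119.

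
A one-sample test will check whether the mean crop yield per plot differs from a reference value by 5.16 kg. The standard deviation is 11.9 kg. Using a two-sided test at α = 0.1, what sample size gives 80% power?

For a one-sample z-test, n = ((z_{α/2} + z_β)·σ/δ)².
z_{α/2} = 1.645 (two-sided α = 0.1); z_β = 0.842 (power 80% → β = 0.2).
n = (2.487 × 11.9 / 5.16)² = 32.90
Round up: n = 33.

33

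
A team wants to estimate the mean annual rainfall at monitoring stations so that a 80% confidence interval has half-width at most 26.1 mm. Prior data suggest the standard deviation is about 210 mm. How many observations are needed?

For a mean, the margin of error is E = z·σ/√n, so n = (zσ/E)².
At 80% confidence, z = 1.282.
n = (1.282 × 210 / 26.1)² = 106.40
Round up: n = 107.

n = 107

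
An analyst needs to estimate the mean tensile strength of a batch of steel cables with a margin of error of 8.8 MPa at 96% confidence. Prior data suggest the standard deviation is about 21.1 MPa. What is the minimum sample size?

25

For a mean, the margin of error is E = z·σ/√n, so n = (zσ/E)².
At 96% confidence, z = 2.054.
n = (2.054 × 21.1 / 8.8)² = 24.25
Round up: n = 25.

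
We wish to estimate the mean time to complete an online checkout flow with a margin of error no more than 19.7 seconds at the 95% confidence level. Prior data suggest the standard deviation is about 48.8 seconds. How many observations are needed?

24

For a mean, the margin of error is E = z·σ/√n, so n = (zσ/E)².
At 95% confidence, z = 1.960.
n = (1.960 × 48.8 / 19.7)² = 23.57
Round up: n = 24.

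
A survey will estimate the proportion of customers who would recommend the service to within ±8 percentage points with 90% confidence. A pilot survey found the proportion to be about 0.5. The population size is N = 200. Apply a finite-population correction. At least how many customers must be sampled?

70

For a proportion with margin E = 0.08 at 90% confidence, z = 1.645.
n = p̂(1−p̂)(z/E)² = 0.5 × 0.5 × (1.645/0.08)² = 105.70 — call this n₀.
Finite-population correction with N = 200: n = n₀ / (1 + (n₀−1)/N) = 105.70 / 1.523 = 69.40
Round up: n = 70.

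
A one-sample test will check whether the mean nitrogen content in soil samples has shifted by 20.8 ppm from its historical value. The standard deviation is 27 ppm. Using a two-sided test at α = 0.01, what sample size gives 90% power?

26

For a one-sample z-test, n = ((z_{α/2} + z_β)·σ/δ)².
z_{α/2} = 2.576 (two-sided α = 0.01); z_β = 1.282 (power 90% → β = 0.1).
n = (3.858 × 27 / 20.8)² = 25.08
Round up: n = 26.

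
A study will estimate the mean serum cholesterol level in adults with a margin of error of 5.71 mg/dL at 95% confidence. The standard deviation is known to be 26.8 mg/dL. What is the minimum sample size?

For a mean, the margin of error is E = z·σ/√n, so n = (zσ/E)².
At 95% confidence, z = 1.960.
n = (1.960 × 26.8 / 5.71)² = 84.63
Round up: n = 85.

85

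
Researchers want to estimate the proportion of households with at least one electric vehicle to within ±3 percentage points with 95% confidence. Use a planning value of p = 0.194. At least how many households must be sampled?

668

For a proportion with margin E = 0.03 at 95% confidence, z = 1.960.
n = p̂(1−p̂)(z/E)² = 0.194 × 0.806 × (1.960/0.03)² = 667.43
Round up: n = 668.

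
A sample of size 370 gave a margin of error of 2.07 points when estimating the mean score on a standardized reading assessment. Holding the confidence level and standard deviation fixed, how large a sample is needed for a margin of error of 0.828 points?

Margin of error scales as 1/√n, so n₂ = n₁·(E₁/E₂)².
n₂ = 370 × (2.07/0.828)² = 370 × 6.25 = 2312.50
Round up: n₂ = 2313.

n = 2313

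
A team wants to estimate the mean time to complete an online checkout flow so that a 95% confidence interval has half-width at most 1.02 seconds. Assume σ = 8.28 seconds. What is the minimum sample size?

For a mean, the margin of error is E = z·σ/√n, so n = (zσ/E)².
At 95% confidence, z = 1.960.
n = (1.960 × 8.28 / 1.02)² = 253.15
Round up: n = 254.

254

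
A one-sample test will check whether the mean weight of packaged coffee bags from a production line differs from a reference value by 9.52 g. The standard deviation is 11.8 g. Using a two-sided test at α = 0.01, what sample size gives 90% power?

23

For a one-sample z-test, n = ((z_{α/2} + z_β)·σ/δ)².
z_{α/2} = 2.576 (two-sided α = 0.01); z_β = 1.282 (power 90% → β = 0.1).
n = (3.858 × 11.8 / 9.52)² = 22.87
Round up: n = 23.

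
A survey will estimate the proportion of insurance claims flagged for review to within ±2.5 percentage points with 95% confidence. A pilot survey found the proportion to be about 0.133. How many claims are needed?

For a proportion with margin E = 0.025 at 95% confidence, z = 1.960.
n = p̂(1−p̂)(z/E)² = 0.133 × 0.867 × (1.960/0.025)² = 708.77
Round up: n = 709.

n = 709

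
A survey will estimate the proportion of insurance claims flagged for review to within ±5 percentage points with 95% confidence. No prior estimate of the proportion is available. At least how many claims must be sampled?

For a proportion with margin E = 0.05 at 95% confidence, z = 1.960.
With no prior estimate, use p = 0.5, which maximizes p(1−p) at 0.25.
n = 0.25 × (z/E)² = 0.25 × (1.960/0.05)² = 384.16
Round up: n = 385.

n = 385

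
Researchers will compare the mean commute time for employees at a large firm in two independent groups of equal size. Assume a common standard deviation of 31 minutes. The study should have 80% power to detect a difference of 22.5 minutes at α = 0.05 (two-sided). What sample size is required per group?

30 per group

For two equal groups, n per group = 2·((z_{α/2} + z_β)·σ/δ)².
z_{α/2} = 1.960; z_β = 0.842 (power 80%).
n = 2 × (2.802 × 31 / 22.5)² = 2 × 14.90 = 29.80
Round up: n = 30 per group.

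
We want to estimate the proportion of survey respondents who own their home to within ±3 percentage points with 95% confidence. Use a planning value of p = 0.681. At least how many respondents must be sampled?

For a proportion with margin E = 0.03 at 95% confidence, z = 1.960.
n = p̂(1−p̂)(z/E)² = 0.681 × 0.319 × (1.960/0.03)² = 927.27
Round up: n = 928.

n = 928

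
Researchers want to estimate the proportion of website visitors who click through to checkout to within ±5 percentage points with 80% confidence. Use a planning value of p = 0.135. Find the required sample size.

For a proportion with margin E = 0.05 at 80% confidence, z = 1.282.
n = p̂(1−p̂)(z/E)² = 0.135 × 0.865 × (1.282/0.05)² = 76.77
Round up: n = 77.

n = 77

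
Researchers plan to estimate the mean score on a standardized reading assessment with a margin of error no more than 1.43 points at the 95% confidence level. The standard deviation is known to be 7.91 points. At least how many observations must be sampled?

For a mean, the margin of error is E = z·σ/√n, so n = (zσ/E)².
At 95% confidence, z = 1.960.
n = (1.960 × 7.91 / 1.43)² = 117.54
Round up: n = 118.

118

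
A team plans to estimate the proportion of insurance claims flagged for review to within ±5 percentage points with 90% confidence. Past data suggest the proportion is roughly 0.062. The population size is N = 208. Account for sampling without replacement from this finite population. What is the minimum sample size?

49

For a proportion with margin E = 0.05 at 90% confidence, z = 1.645.
n = p̂(1−p̂)(z/E)² = 0.062 × 0.938 × (1.645/0.05)² = 62.95 — call this n₀.
Finite-population correction with N = 208: n = n₀ / (1 + (n₀−1)/N) = 62.95 / 1.298 = 48.50
Round up: n = 49.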